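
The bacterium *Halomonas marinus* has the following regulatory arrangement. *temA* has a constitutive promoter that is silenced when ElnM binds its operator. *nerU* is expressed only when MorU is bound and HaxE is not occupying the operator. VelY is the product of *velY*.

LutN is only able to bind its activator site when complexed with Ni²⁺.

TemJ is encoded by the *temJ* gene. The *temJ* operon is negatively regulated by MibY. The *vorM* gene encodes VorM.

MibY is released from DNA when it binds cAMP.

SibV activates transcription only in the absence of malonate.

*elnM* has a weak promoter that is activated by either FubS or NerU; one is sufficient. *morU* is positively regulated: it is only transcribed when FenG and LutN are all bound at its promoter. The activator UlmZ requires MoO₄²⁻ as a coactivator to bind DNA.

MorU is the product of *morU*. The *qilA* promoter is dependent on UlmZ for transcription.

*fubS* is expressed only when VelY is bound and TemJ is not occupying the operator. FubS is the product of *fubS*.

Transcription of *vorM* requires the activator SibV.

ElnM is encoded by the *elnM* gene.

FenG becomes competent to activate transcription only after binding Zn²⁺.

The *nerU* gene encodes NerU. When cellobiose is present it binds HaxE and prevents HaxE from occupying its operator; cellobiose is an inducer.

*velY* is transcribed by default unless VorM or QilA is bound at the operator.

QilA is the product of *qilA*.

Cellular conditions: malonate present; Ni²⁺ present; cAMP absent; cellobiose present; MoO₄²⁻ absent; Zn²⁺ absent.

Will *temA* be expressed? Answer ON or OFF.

OFF

Malonate is present, so SibV is inactive.
Required activator SibV is absent, so *vorM* is not transcribed.
So VorM is not produced.
MoO₄²⁻ is absent, so UlmZ is inactive.
Required activator UlmZ is absent, so *qilA* is not transcribed.
So QilA is not produced.
With no repressor bound, *velY* is transcribed.
So VelY is produced and active.
cAMP is absent, so MibY is active.
With repressor MibY bound, *temJ* is not transcribed.
So TemJ is not produced.
No repressor is bound and VelY is active, so *fubS* is transcribed.
So FubS is produced and active.
Zn²⁺ is absent, so FenG is inactive.
Ni²⁺ is present, so LutN is active.
Required activator FenG is absent, so *morU* is not transcribed.
So MorU is not produced.
Cellobiose is present, so HaxE is inactive.
Required activator MorU is absent, so *nerU* is not transcribed.
So NerU is not produced.
Activator FubS is present, so *elnM* is transcribed.
So ElnM is produced and active.
With repressor ElnM bound, *temA* is not transcribed.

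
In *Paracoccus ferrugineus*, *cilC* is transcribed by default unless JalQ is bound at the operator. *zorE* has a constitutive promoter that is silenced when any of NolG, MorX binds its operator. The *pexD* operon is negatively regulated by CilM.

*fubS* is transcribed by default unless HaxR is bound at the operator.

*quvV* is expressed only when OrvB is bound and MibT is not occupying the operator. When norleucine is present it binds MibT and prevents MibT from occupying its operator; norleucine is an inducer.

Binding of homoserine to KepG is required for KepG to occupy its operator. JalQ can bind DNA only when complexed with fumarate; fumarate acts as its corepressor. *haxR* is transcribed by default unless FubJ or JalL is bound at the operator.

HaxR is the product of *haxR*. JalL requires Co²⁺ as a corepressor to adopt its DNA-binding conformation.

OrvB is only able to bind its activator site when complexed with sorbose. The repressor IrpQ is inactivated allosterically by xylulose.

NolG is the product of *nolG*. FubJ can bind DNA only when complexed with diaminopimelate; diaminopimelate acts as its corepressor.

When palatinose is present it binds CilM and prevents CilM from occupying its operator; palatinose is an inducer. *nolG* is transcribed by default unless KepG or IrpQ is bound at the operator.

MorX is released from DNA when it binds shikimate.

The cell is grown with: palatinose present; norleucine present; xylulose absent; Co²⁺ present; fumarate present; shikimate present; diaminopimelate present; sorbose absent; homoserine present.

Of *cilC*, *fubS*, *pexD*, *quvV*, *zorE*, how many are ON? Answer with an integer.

Fumarate is present, so JalQ is active.
With repressor JalQ bound, *cilC* is not transcribed.
→ *cilC* is OFF.
Diaminopimelate is present, so FubJ is active.
Co²⁺ is present, so JalL is active.
With repressor FubJ bound, *haxR* is not transcribed.
So HaxR is not produced.
With no repressor bound, *fubS* is transcribed.
→ *fubS* is ON.
Palatinose is present, so CilM is inactive.
With no repressor bound, *pexD* is transcribed.
→ *pexD* is ON.
Norleucine is present, so MibT is inactive.
Sorbose is absent, so OrvB is inactive.
Required activator OrvB is absent, so *quvV* is not transcribed.
→ *quvV* is OFF.
Homoserine is present, so KepG is active.
Xylulose is absent, so IrpQ is active.
With repressor KepG bound, *nolG* is not transcribed.
So NolG is not produced.
Shikimate is present, so MorX is inactive.
With no repressor bound, *zorE* is transcribed.
→ *zorE* is ON.
3 of the 5 genes are transcribed.

3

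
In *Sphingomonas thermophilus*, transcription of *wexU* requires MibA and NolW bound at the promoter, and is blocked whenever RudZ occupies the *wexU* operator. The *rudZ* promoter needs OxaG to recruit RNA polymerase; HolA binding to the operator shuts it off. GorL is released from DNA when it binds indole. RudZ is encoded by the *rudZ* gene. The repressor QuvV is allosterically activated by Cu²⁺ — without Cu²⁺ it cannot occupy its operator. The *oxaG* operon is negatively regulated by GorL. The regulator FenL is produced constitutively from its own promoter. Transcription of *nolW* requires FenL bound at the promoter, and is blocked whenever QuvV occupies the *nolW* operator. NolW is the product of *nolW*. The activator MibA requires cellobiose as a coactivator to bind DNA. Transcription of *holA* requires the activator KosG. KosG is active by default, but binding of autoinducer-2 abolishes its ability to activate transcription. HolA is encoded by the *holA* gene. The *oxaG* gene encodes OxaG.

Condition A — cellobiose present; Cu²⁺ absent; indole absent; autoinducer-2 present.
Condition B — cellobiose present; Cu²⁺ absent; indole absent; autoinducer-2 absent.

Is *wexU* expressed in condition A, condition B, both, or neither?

Condition A:
Cellobiose is present, so MibA is active.
Cu²⁺ is absent, so QuvV is inactive.
FenL is produced constitutively and is active.
No repressor is bound and FenL is active, so *nolW* is transcribed.
So NolW is produced and active.
Indole is absent, so GorL is active.
With repressor GorL bound, *oxaG* is not transcribed.
So OxaG is not produced.
Autoinducer-2 is present, so KosG is inactive.
Required activator KosG is absent, so *holA* is not transcribed.
So HolA is not produced.
Required activator OxaG is absent, so *rudZ* is not transcribed.
So RudZ is not produced.
No repressor is bound and MibA and NolW are active, so *wexU* is transcribed.
→ *wexU* is ON in A.
Condition B:
Cellobiose is present, so MibA is active.
Cu²⁺ is absent, so QuvV is inactive.
FenL is produced constitutively and is active.
No repressor is bound and FenL is active, so *nolW* is transcribed.
So NolW is produced and active.
Indole is absent, so GorL is active.
With repressor GorL bound, *oxaG* is not transcribed.
So OxaG is not produced.
Autoinducer-2 is absent, so KosG is active.
No repressor is bound and KosG is active, so *holA* is transcribed.
So HolA is produced and active.
With repressor HolA bound, *rudZ* is not transcribed.
So RudZ is not produced.
No repressor is bound and MibA and NolW are active, so *wexU* is transcribed.
→ *wexU* is ON in B.

both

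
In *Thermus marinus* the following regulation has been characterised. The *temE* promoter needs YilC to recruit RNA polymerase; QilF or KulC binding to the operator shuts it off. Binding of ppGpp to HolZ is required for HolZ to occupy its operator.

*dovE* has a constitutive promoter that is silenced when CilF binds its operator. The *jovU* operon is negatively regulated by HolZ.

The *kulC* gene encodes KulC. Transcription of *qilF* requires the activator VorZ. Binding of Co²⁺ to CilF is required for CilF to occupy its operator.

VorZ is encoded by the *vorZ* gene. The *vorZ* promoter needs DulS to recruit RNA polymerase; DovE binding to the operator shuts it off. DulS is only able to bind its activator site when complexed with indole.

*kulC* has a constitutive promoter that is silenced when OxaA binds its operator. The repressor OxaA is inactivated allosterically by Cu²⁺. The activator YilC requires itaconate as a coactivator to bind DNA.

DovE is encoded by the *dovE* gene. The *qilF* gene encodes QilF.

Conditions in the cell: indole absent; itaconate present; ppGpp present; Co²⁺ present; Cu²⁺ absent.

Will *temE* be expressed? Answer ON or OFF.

ON

Co²⁺ is present, so CilF is active.
With repressor CilF bound, *dovE* is not transcribed.
So DovE is not produced.
Indole is absent, so DulS is inactive.
Required activator DulS is absent, so *vorZ* is not transcribed.
So VorZ is not produced.
Required activator VorZ is absent, so *qilF* is not transcribed.
So QilF is not produced.
Cu²⁺ is absent, so OxaA is active.
With repressor OxaA bound, *kulC* is not transcribed.
So KulC is not produced.
Itaconate is present, so YilC is active.
No repressor is bound and YilC is active, so *temE* is transcribed.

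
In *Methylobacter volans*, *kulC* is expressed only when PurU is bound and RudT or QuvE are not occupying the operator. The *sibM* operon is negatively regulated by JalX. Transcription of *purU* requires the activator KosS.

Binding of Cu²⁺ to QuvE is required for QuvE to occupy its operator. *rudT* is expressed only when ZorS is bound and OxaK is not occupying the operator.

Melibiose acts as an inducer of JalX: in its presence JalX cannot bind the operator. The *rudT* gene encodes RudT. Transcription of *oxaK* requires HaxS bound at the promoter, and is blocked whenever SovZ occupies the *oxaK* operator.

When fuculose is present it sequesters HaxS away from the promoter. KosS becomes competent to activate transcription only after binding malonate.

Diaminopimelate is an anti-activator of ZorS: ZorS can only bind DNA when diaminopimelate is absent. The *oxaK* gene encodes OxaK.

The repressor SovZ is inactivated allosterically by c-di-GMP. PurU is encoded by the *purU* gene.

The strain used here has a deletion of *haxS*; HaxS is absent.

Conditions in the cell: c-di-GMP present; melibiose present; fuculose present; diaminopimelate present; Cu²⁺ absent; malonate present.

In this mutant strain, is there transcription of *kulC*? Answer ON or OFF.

Malonate is present, so KosS is active.
No repressor is bound and KosS is active, so *purU* is transcribed.
So PurU is produced and active.
c-di-GMP is present, so SovZ is inactive.
HaxS is non-functional in this strain, so it has no effect.
Required activator HaxS is absent, so *oxaK* is not transcribed.
So OxaK is not produced.
Diaminopimelate is present, so ZorS is inactive.
Required activator ZorS is absent, so *rudT* is not transcribed.
So RudT is not produced.
Cu²⁺ is absent, so QuvE is inactive.
No repressor is bound and PurU is active, so *kulC* is transcribed.

ON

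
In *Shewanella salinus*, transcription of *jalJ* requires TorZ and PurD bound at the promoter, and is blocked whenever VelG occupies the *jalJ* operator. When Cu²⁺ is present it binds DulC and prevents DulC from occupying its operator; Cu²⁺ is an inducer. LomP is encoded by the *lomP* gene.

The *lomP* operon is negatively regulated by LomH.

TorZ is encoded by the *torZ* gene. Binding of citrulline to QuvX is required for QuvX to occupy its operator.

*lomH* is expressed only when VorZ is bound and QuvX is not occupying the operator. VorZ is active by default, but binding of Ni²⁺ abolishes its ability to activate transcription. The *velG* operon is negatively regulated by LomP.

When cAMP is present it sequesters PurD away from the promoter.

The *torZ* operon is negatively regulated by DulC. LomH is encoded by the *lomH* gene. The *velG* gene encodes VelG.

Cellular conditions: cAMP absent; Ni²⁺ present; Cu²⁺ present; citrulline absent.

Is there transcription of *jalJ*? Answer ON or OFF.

ON

Citrulline is absent, so QuvX is inactive.
Ni²⁺ is present, so VorZ is inactive.
Required activator VorZ is absent, so *lomH* is not transcribed.
So LomH is not produced.
With no repressor bound, *lomP* is transcribed.
So LomP is produced and active.
With repressor LomP bound, *velG* is not transcribed.
So VelG is not produced.
Cu²⁺ is present, so DulC is inactive.
With no repressor bound, *torZ* is transcribed.
So TorZ is produced and active.
cAMP is absent, so PurD is active.
No repressor is bound and TorZ and PurD are active, so *jalJ* is transcribed.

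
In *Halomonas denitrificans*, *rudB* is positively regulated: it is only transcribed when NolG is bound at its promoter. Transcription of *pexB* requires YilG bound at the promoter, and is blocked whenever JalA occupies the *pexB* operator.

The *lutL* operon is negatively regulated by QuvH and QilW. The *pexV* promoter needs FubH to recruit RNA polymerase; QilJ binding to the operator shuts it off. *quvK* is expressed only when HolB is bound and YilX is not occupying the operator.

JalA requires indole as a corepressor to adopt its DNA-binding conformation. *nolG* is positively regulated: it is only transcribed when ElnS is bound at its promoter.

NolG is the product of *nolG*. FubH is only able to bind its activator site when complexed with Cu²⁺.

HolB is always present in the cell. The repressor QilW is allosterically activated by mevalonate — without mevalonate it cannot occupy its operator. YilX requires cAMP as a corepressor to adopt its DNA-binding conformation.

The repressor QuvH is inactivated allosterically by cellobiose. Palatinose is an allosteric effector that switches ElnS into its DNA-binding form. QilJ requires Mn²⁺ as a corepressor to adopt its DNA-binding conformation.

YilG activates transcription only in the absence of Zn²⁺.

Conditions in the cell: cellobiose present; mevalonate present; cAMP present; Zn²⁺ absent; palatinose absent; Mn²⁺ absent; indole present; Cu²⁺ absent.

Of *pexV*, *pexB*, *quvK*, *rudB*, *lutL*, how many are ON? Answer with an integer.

0

Cu²⁺ is absent, so FubH is inactive.
Mn²⁺ is absent, so QilJ is inactive.
Required activator FubH is absent, so *pexV* is not transcribed.
→ *pexV* is OFF.
Zn²⁺ is absent, so YilG is active.
Indole is present, so JalA is active.
With repressor JalA bound, *pexB* is not transcribed.
→ *pexB* is OFF.
HolB is produced constitutively and is active.
cAMP is present, so YilX is active.
With repressor YilX bound, *quvK* is not transcribed.
→ *quvK* is OFF.
Palatinose is absent, so ElnS is inactive.
Required activator ElnS is absent, so *nolG* is not transcribed.
So NolG is not produced.
Required activator NolG is absent, so *rudB* is not transcribed.
→ *rudB* is OFF.
Cellobiose is present, so QuvH is inactive.
Mevalonate is present, so QilW is active.
With repressor QilW bound, *lutL* is not transcribed.
→ *lutL* is OFF.
0 of the 5 genes are transcribed.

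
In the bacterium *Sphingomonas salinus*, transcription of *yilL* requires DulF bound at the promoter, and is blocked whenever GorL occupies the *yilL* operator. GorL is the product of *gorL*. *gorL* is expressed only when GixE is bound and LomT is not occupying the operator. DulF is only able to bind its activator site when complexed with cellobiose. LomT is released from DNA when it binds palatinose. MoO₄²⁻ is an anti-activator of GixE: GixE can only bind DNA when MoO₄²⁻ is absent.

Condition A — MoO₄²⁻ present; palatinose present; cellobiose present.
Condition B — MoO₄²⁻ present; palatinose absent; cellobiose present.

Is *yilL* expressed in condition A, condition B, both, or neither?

both

Condition A:
MoO₄²⁻ is present, so GixE is inactive.
Palatinose is present, so LomT is inactive.
Required activator GixE is absent, so *gorL* is not transcribed.
So GorL is not produced.
Cellobiose is present, so DulF is active.
No repressor is bound and DulF is active, so *yilL* is transcribed.
→ *yilL* is ON in A.
Condition B:
MoO₄²⁻ is present, so GixE is inactive.
Palatinose is absent, so LomT is active.
With repressor LomT bound, *gorL* is not transcribed.
So GorL is not produced.
Cellobiose is present, so DulF is active.
No repressor is bound and DulF is active, so *yilL* is transcribed.
→ *yilL* is ON in B.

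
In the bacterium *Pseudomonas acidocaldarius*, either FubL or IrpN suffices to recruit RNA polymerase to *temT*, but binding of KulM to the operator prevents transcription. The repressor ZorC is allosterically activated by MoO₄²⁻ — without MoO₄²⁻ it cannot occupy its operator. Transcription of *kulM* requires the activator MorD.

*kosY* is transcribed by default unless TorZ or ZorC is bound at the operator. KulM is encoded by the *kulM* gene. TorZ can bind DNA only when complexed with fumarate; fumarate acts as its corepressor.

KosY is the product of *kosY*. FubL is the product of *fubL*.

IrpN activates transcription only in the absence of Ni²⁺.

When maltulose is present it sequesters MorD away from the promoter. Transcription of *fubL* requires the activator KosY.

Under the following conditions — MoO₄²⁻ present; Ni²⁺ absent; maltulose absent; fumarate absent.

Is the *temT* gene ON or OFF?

OFF

Fumarate is absent, so TorZ is inactive.
MoO₄²⁻ is present, so ZorC is active.
With repressor ZorC bound, *kosY* is not transcribed.
So KosY is not produced.
Required activator KosY is absent, so *fubL* is not transcribed.
So FubL is not produced.
Ni²⁺ is absent, so IrpN is active.
Maltulose is absent, so MorD is active.
No repressor is bound and MorD is active, so *kulM* is transcribed.
So KulM is produced and active.
With repressor KulM bound, *temT* is not transcribed.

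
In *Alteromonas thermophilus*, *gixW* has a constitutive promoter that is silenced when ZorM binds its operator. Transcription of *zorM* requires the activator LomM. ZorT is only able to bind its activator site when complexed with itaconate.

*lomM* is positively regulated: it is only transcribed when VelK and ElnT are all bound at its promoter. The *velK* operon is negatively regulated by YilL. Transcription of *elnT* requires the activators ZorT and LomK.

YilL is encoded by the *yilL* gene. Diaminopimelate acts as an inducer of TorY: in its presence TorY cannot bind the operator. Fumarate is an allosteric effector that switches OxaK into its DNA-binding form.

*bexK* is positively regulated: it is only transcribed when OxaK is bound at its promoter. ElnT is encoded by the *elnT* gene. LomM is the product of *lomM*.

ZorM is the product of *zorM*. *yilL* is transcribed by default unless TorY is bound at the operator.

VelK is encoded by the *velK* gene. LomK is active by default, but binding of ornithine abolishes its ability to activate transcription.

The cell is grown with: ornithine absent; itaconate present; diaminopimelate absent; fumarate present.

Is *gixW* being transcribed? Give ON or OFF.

Diaminopimelate is absent, so TorY is active.
With repressor TorY bound, *yilL* is not transcribed.
So YilL is not produced.
With no repressor bound, *velK* is transcribed.
So VelK is produced and active.
Itaconate is present, so ZorT is active.
Ornithine is absent, so LomK is active.
No repressor is bound and ZorT and LomK are active, so *elnT* is transcribed.
So ElnT is produced and active.
No repressor is bound and VelK and ElnT are active, so *lomM* is transcribed.
So LomM is produced and active.
No repressor is bound and LomM is active, so *zorM* is transcribed.
So ZorM is produced and active.
With repressor ZorM bound, *gixW* is not transcribed.

OFF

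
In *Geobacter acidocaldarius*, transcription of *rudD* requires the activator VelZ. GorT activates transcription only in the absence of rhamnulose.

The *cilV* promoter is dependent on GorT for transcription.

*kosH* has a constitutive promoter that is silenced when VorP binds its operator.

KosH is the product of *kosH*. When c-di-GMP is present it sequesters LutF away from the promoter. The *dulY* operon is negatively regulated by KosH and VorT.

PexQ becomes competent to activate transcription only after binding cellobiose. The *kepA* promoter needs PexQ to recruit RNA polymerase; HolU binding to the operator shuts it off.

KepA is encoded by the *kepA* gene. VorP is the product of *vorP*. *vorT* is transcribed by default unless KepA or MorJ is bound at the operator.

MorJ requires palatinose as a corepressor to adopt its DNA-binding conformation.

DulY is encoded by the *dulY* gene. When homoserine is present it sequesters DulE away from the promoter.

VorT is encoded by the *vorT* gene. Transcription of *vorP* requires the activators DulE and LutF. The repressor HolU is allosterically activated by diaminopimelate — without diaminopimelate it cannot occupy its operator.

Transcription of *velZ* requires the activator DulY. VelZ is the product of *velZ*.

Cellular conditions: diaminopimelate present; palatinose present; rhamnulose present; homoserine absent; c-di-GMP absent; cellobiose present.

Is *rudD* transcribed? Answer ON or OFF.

Homoserine is absent, so DulE is active.
c-di-GMP is absent, so LutF is active.
No repressor is bound and DulE and LutF are active, so *vorP* is transcribed.
So VorP is produced and active.
With repressor VorP bound, *kosH* is not transcribed.
So KosH is not produced.
Cellobiose is present, so PexQ is active.
Diaminopimelate is present, so HolU is active.
With repressor HolU bound, *kepA* is not transcribed.
So KepA is not produced.
Palatinose is present, so MorJ is active.
With repressor MorJ bound, *vorT* is not transcribed.
So VorT is not produced.
With no repressor bound, *dulY* is transcribed.
So DulY is produced and active.
No repressor is bound and DulY is active, so *velZ* is transcribed.
So VelZ is produced and active.
No repressor is bound and VelZ is active, so *rudD* is transcribed.

ON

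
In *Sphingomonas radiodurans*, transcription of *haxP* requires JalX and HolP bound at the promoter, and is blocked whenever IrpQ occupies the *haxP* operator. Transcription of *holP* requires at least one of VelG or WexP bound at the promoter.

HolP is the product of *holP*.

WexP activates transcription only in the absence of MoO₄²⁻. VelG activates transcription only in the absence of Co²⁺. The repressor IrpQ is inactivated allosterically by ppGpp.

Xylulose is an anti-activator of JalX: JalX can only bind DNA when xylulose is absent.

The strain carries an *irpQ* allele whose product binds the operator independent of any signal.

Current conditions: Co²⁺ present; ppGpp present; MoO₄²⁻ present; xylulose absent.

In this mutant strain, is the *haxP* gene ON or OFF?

OFF

Xylulose is absent, so JalX is active.
IrpQ is constitutively active in this strain.
Co²⁺ is present, so VelG is inactive.
MoO₄²⁻ is present, so WexP is inactive.
No activator is available at the *holP* promoter, so *holP* is not transcribed.
So HolP is not produced.
With repressor IrpQ bound, *haxP* is not transcribed.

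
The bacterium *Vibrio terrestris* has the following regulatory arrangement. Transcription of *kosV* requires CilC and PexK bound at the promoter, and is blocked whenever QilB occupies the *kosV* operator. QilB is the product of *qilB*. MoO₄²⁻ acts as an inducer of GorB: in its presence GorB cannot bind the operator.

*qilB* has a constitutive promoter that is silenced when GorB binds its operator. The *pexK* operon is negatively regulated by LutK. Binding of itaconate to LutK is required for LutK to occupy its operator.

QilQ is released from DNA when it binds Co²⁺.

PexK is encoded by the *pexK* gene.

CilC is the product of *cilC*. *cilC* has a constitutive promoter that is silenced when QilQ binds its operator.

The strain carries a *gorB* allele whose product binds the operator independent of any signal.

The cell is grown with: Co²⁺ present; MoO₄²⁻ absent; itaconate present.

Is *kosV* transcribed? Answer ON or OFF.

OFF

Co²⁺ is present, so QilQ is inactive.
With no repressor bound, *cilC* is transcribed.
So CilC is produced and active.
GorB is constitutively active in this strain.
With repressor GorB bound, *qilB* is not transcribed.
So QilB is not produced.
Itaconate is present, so LutK is active.
With repressor LutK bound, *pexK* is not transcribed.
So PexK is not produced.
Required activator PexK is absent, so *kosV* is not transcribed.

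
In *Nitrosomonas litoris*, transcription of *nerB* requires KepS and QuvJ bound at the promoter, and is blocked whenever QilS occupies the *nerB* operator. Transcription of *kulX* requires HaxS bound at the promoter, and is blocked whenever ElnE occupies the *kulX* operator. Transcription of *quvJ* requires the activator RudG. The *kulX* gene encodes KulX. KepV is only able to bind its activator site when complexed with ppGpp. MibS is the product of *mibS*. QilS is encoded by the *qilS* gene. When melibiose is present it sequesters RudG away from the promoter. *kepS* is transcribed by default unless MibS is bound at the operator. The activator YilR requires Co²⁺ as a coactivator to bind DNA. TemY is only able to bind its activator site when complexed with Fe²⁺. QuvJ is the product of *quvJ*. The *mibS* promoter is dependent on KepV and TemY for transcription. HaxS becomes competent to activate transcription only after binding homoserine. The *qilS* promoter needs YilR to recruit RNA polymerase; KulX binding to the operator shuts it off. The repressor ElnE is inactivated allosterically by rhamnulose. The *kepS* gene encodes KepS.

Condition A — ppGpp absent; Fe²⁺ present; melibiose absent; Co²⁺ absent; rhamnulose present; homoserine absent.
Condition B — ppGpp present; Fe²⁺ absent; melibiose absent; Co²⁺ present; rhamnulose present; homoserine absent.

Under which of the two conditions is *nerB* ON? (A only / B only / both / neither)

A only

Condition A:
ppGpp is absent, so KepV is inactive.
Fe²⁺ is present, so TemY is active.
Required activator KepV is absent, so *mibS* is not transcribed.
So MibS is not produced.
With no repressor bound, *kepS* is transcribed.
So KepS is produced and active.
Melibiose is absent, so RudG is active.
No repressor is bound and RudG is active, so *quvJ* is transcribed.
So QuvJ is produced and active.
Co²⁺ is absent, so YilR is inactive.
Rhamnulose is present, so ElnE is inactive.
Homoserine is absent, so HaxS is inactive.
Required activator HaxS is absent, so *kulX* is not transcribed.
So KulX is not produced.
Required activator YilR is absent, so *qilS* is not transcribed.
So QilS is not produced.
No repressor is bound and KepS and QuvJ are active, so *nerB* is transcribed.
→ *nerB* is ON in A.
Condition B:
ppGpp is present, so KepV is active.
Fe²⁺ is absent, so TemY is inactive.
Required activator TemY is absent, so *mibS* is not transcribed.
So MibS is not produced.
With no repressor bound, *kepS* is transcribed.
So KepS is produced and active.
Melibiose is absent, so RudG is active.
No repressor is bound and RudG is active, so *quvJ* is transcribed.
So QuvJ is produced and active.
Co²⁺ is present, so YilR is active.
Rhamnulose is present, so ElnE is inactive.
Homoserine is absent, so HaxS is inactive.
Required activator HaxS is absent, so *kulX* is not transcribed.
So KulX is not produced.
No repressor is bound and YilR is active, so *qilS* is transcribed.
So QilS is produced and active.
With repressor QilS bound, *nerB* is not transcribed.
→ *nerB* is OFF in B.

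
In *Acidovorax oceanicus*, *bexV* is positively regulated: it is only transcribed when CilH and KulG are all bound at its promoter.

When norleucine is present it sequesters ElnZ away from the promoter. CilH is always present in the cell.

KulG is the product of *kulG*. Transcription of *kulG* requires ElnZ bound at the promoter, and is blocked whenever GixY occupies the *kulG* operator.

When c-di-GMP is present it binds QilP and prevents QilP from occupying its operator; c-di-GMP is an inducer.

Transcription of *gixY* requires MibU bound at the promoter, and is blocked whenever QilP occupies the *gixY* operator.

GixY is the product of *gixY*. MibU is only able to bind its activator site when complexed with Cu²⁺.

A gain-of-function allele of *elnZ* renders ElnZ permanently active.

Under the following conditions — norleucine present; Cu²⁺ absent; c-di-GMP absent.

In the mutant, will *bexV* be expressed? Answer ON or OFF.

ON

CilH is produced constitutively and is active.
ElnZ is constitutively active in this strain.
Cu²⁺ is absent, so MibU is inactive.
c-di-GMP is absent, so QilP is active.
With repressor QilP bound, *gixY* is not transcribed.
So GixY is not produced.
No repressor is bound and ElnZ is active, so *kulG* is transcribed.
So KulG is produced and active.
No repressor is bound and CilH and KulG are active, so *bexV* is transcribed.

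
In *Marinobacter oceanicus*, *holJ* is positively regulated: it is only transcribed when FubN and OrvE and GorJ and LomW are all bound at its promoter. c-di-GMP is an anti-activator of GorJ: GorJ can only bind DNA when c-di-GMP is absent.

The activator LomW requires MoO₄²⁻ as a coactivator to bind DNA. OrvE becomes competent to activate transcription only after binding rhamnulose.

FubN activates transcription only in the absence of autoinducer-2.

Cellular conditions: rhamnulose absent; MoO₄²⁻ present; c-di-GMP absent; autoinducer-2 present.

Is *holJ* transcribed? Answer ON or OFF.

Autoinducer-2 is present, so FubN is inactive.
Rhamnulose is absent, so OrvE is inactive.
c-di-GMP is absent, so GorJ is active.
MoO₄²⁻ is present, so LomW is active.
Required activator FubN is absent, so *holJ* is not transcribed.

OFF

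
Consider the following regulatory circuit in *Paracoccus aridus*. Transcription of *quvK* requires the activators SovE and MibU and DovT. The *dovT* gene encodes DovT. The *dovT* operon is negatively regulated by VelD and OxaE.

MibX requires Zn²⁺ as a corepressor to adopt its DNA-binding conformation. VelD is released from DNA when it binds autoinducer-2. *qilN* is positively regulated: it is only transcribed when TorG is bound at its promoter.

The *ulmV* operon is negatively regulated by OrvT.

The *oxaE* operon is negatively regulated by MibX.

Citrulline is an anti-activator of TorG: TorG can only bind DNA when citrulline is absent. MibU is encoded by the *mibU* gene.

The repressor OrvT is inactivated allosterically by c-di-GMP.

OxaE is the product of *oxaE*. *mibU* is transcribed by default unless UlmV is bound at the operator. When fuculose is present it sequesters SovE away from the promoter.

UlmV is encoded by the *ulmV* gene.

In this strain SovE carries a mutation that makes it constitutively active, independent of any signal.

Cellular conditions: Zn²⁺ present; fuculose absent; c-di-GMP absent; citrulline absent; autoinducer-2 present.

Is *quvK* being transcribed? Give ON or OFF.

SovE is constitutively active in this strain.
c-di-GMP is absent, so OrvT is active.
With repressor OrvT bound, *ulmV* is not transcribed.
So UlmV is not produced.
With no repressor bound, *mibU* is transcribed.
So MibU is produced and active.
Autoinducer-2 is present, so VelD is inactive.
Zn²⁺ is present, so MibX is active.
With repressor MibX bound, *oxaE* is not transcribed.
So OxaE is not produced.
With no repressor bound, *dovT* is transcribed.
So DovT is produced and active.
No repressor is bound and SovE and MibU and DovT are active, so *quvK* is transcribed.

ON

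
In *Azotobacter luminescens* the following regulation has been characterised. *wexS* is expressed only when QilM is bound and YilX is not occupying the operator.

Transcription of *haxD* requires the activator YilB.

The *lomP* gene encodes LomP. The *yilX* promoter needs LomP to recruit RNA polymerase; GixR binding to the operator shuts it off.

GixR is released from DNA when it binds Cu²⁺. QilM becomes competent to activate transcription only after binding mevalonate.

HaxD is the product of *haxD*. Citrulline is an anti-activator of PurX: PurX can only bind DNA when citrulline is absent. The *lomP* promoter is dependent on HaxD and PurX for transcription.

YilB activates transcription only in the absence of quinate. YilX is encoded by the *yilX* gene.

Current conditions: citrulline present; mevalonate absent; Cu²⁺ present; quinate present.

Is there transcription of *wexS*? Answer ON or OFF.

Mevalonate is absent, so QilM is inactive.
Cu²⁺ is present, so GixR is inactive.
Quinate is present, so YilB is inactive.
Required activator YilB is absent, so *haxD* is not transcribed.
So HaxD is not produced.
Citrulline is present, so PurX is inactive.
Required activator HaxD is absent, so *lomP* is not transcribed.
So LomP is not produced.
Required activator LomP is absent, so *yilX* is not transcribed.
So YilX is not produced.
Required activator QilM is absent, so *wexS* is not transcribed.

OFF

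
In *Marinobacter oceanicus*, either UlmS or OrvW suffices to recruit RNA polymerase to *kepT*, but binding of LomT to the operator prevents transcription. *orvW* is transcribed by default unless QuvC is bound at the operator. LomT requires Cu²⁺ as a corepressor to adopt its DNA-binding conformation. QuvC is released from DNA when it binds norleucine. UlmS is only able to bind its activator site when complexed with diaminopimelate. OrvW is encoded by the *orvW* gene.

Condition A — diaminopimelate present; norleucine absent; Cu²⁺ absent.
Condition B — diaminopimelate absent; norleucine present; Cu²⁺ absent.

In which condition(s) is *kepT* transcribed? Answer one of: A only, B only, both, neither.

both

Condition A:
Diaminopimelate is present, so UlmS is active.
Norleucine is absent, so QuvC is active.
With repressor QuvC bound, *orvW* is not transcribed.
So OrvW is not produced.
Cu²⁺ is absent, so LomT is inactive.
Activator UlmS is present, so *kepT* is transcribed.
→ *kepT* is ON in A.
Condition B:
Diaminopimelate is absent, so UlmS is inactive.
Norleucine is present, so QuvC is inactive.
With no repressor bound, *orvW* is transcribed.
So OrvW is produced and active.
Cu²⁺ is absent, so LomT is inactive.
Activator OrvW is present, so *kepT* is transcribed.
→ *kepT* is ON in B.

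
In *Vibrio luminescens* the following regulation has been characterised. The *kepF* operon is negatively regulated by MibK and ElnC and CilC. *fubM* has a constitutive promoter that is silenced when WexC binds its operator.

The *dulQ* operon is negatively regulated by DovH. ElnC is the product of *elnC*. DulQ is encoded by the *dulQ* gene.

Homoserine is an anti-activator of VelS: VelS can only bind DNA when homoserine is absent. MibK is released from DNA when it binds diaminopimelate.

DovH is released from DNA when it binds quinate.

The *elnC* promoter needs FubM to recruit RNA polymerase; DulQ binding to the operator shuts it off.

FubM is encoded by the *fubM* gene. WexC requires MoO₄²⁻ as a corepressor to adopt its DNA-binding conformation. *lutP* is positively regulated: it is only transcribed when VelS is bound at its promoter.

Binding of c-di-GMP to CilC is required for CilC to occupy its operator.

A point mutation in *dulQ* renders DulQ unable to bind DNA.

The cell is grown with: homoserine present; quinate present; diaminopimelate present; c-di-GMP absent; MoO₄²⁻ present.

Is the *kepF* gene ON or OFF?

Diaminopimelate is present, so MibK is inactive.
MoO₄²⁻ is present, so WexC is active.
With repressor WexC bound, *fubM* is not transcribed.
So FubM is not produced.
DulQ is non-functional in this strain, so it has no effect.
Required activator FubM is absent, so *elnC* is not transcribed.
So ElnC is not produced.
c-di-GMP is absent, so CilC is inactive.
With no repressor bound, *kepF* is transcribed.

ON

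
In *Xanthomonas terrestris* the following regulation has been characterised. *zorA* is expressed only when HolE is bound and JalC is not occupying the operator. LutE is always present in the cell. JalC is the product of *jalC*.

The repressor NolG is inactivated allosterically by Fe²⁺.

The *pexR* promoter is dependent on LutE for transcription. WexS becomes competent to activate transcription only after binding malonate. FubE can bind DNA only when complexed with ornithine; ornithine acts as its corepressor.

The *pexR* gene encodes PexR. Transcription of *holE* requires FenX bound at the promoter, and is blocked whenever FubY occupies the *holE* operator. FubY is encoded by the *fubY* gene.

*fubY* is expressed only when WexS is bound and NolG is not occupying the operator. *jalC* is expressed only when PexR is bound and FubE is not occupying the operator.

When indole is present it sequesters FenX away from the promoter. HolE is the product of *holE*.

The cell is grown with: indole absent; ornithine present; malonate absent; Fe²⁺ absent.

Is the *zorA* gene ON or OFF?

Ornithine is present, so FubE is active.
LutE is produced constitutively and is active.
No repressor is bound and LutE is active, so *pexR* is transcribed.
So PexR is produced and active.
With repressor FubE bound, *jalC* is not transcribed.
So JalC is not produced.
Malonate is absent, so WexS is inactive.
Fe²⁺ is absent, so NolG is active.
With repressor NolG bound, *fubY* is not transcribed.
So FubY is not produced.
Indole is absent, so FenX is active.
No repressor is bound and FenX is active, so *holE* is transcribed.
So HolE is produced and active.
No repressor is bound and HolE is active, so *zorA* is transcribed.

ON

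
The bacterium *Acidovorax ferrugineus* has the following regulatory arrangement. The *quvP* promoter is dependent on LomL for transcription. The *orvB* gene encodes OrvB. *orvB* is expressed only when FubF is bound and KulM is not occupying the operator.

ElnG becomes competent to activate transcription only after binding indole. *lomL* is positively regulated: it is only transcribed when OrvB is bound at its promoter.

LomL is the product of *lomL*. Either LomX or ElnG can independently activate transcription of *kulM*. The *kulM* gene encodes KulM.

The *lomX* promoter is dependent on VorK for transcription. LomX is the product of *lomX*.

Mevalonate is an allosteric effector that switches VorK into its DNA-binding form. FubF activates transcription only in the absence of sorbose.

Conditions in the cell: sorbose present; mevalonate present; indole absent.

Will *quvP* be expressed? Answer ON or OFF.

Mevalonate is present, so VorK is active.
No repressor is bound and VorK is active, so *lomX* is transcribed.
So LomX is produced and active.
Indole is absent, so ElnG is inactive.
Activator LomX is present, so *kulM* is transcribed.
So KulM is produced and active.
Sorbose is present, so FubF is inactive.
With repressor KulM bound, *orvB* is not transcribed.
So OrvB is not produced.
Required activator OrvB is absent, so *lomL* is not transcribed.
So LomL is not produced.
Required activator LomL is absent, so *quvP* is not transcribed.

OFF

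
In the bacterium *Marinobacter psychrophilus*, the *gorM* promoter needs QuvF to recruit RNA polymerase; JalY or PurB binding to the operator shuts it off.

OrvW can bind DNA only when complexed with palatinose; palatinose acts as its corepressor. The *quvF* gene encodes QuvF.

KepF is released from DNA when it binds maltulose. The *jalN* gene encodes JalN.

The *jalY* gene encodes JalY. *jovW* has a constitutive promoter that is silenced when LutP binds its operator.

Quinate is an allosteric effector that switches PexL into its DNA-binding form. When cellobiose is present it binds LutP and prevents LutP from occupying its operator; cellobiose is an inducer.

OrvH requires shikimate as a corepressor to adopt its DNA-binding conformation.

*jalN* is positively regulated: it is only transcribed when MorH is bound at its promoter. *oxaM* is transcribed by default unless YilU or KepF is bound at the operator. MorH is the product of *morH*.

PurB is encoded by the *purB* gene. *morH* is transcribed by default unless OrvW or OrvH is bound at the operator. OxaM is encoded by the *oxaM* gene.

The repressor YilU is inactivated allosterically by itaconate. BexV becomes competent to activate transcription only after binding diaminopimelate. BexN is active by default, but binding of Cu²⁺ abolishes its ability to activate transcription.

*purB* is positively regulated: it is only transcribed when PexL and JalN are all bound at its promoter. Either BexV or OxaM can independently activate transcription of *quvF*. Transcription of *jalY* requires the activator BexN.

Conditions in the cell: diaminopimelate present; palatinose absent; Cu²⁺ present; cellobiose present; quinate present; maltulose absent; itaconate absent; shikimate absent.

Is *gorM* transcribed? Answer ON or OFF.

Diaminopimelate is present, so BexV is active.
Itaconate is absent, so YilU is active.
Maltulose is absent, so KepF is active.
With repressor YilU bound, *oxaM* is not transcribed.
So OxaM is not produced.
Activator BexV is present, so *quvF* is transcribed.
So QuvF is produced and active.
Cu²⁺ is present, so BexN is inactive.
Required activator BexN is absent, so *jalY* is not transcribed.
So JalY is not produced.
Quinate is present, so PexL is active.
Palatinose is absent, so OrvW is inactive.
Shikimate is absent, so OrvH is inactive.
With no repressor bound, *morH* is transcribed.
So MorH is produced and active.
No repressor is bound and MorH is active, so *jalN* is transcribed.
So JalN is produced and active.
No repressor is bound and PexL and JalN are active, so *purB* is transcribed.
So PurB is produced and active.
With repressor PurB bound, *gorM* is not transcribed.

OFF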